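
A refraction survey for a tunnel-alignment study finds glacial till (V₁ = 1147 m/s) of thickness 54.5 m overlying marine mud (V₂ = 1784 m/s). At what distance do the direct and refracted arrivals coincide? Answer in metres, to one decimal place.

θ_c = arcsin(1147/1784) = 40.01°, so cos θ_c = 0.7659 and tᵢ = 2h cos θ_c/V₁ = 0.0728 s.
At crossover x/V₁ = x/V₂ + tᵢ ⇒ x = tᵢ/(1/V₁ − 1/V₂) = 0.07279/(8.7184e-04 − 5.6054e-04) = 233.81 m.

233.8 m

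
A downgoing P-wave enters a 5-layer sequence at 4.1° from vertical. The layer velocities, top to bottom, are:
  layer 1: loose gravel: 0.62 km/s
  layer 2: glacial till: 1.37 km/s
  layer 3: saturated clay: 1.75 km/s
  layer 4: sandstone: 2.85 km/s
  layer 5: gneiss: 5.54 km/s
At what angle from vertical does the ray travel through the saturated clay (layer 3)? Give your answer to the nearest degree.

Ray parameter p = sin 4.1° / 0.62 = 1.1532e-01 s/km.
sin θ_3 = p·V_3 = 1.1532e-01 × 1.75 = 0.2018.
θ_3 = arcsin 0.2018 = 11.64°.

12°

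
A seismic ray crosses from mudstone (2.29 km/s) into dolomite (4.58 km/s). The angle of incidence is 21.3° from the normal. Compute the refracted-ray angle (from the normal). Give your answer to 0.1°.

Snell's law: sin θ₂ = (V₂/V₁)·sin θ₁ = (4.58/2.29)·sin 21.3° = 0.7265.
θ₂ = arcsin 0.7265 = 46.59° from the normal.

46.6°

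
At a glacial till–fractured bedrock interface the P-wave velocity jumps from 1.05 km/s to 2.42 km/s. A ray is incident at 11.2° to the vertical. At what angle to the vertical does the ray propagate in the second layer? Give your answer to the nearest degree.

sin θ₁/V₁ = sin θ₂/V₂ ⇒ sin θ₂ = 2.42·sin 11.2°/1.05 = 2.42·0.1942/1.05 = 0.4477.
θ₂ = sin⁻¹(0.4477) = 26.59° (from vertical).

27°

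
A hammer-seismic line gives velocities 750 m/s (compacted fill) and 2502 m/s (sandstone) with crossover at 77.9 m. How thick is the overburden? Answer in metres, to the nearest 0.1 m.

h = (x_cross/2)·√((V₂−V₁)/(V₂+V₁)).
(V₂−V₁)/(V₂+V₁) = (2502−750)/(2502+750) = 0.5387; √ = 0.7340.
h = (77.9/2)·0.7340 = 28.59 m.

28.6 m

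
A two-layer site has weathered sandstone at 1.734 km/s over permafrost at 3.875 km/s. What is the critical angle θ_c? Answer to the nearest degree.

27°

At critical incidence the refracted ray runs along the interface (θ₂ = 90°), so sin θ_c = V₁/V₂.
θ_c = arcsin(1.734/3.875) = arcsin 0.4475 = 26.58°.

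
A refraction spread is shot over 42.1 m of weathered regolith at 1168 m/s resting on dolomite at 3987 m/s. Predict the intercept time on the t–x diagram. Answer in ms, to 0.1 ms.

68.9 ms

θ_c = arcsin(V₁/V₂) = arcsin(1168/3987) = 17.03°; cos θ_c = 0.9561.
tᵢ = 2h·cos θ_c / V₁ = 2·42.1·0.9561 / 1168 = 0.06893 s.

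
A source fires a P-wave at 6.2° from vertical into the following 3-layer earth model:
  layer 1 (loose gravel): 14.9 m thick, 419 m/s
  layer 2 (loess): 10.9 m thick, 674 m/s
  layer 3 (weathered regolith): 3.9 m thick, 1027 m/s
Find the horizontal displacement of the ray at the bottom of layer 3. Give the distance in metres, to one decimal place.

Apply Snell's law at each interface; in layer i the horizontal offset is hᵢ·tan θᵢ.
Layer 1: θ = 6.20°; offset = 14.9·tan 6.20° = 1.619 m.
Layer 2: sin θ = 674·sin 6.2°/419 = 0.1737, θ = 10.00°; offset = 10.9·tan 10.00° = 1.923 m.
Layer 3: sin θ = 1027·sin 6.2°/419 = 0.2647, θ = 15.35°; offset = 3.9·tan 15.35° = 1.071 m.
Summing the layer offsets gives 4.612 m.

4.6 m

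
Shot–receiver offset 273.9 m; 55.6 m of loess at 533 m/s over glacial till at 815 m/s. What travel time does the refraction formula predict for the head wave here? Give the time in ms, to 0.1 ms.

θ_c = arcsin(V₁/V₂) = arcsin(533/815) = 40.84°, cos θ_c = 0.7565.
Intercept time tᵢ = 2h cos θ_c / V₁ = 2·55.6·0.7565/533 = 0.15783 s.
t = x/V₂ + tᵢ = 273.9/815 + 0.15783 = 0.49390 s.

493.9 ms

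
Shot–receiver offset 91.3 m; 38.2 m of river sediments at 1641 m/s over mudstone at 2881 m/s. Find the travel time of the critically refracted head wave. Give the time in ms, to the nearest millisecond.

70 ms

t = x/V₂ + 2h·√(V₂²−V₁²)/(V₁V₂).
√(V₂²−V₁²) = √(2881²−1641²) = 2368.0 m/s; delay term = 2·38.2·2368.0/(1641·2881) = 0.03827 s.
t = 91.3/2881 + 0.03827 = 0.06996 s.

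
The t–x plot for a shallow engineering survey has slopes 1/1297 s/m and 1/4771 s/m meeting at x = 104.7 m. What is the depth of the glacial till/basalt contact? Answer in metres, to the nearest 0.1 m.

x_cross = 2h·√((V₂+V₁)/(V₂−V₁)) → h = x_cross / (2·√((V₂+V₁)/(V₂−V₁))).
√((V₂+V₁)/(V₂−V₁)) = √((4771+1297)/(4771−1297)) = 1.3216.
h = 104.7 / (2·1.3216) = 39.61 m.

39.6 m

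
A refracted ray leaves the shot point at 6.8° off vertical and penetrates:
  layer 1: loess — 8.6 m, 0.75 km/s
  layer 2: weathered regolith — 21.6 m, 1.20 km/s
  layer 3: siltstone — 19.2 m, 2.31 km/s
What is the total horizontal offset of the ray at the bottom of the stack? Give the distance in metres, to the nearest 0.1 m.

12.7 m

Apply Snell's law at each interface; in layer i the horizontal offset is hᵢ·tan θᵢ.
Layer 1: θ = 6.80°; offset = 8.6·tan 6.80° = 1.025 m.
Layer 2: sin θ = 1.20·sin 6.8°/0.75 = 0.1894, θ = 10.92°; offset = 21.6·tan 10.92° = 4.168 m.
Layer 3: sin θ = 2.31·sin 6.8°/0.75 = 0.3647, θ = 21.39°; offset = 19.2·tan 21.39° = 7.520 m.
Total horizontal offset = 12.713 m.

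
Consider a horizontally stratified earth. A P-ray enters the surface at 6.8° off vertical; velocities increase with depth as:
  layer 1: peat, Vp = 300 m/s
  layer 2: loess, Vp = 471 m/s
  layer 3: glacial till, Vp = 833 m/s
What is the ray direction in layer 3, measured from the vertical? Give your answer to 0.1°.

Ray parameter p = sin 6.8° / 300 = 3.9468e-04 s/m.
sin θ_3 = p·V_3 = 3.9468e-04 × 833 = 0.3288.
θ_3 = arcsin 0.3288 = 19.19°.

19.2°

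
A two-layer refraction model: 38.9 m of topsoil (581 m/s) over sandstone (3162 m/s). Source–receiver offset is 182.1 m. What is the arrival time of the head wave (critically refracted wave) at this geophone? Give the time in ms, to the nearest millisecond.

189 ms

t = x/V₂ + 2h·√(V₂²−V₁²)/(V₁V₂).
√(V₂²−V₁²) = √(3162²−581²) = 3108.2 m/s; delay term = 2·38.9·3108.2/(581·3162) = 0.13163 s.
t = 182.1/3162 + 0.13163 = 0.18922 s.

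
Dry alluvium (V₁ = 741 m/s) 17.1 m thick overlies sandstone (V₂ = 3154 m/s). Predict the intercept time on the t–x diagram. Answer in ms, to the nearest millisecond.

θ_c = arcsin(V₁/V₂) = arcsin(741/3154) = 13.59°; cos θ_c = 0.9720.
tᵢ = 2h·cos θ_c / V₁ = 2·17.1·0.9720 / 741 = 0.04486 s.

45 ms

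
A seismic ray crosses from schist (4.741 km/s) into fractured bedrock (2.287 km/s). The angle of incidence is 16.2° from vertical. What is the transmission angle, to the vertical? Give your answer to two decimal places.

Snell's law: sin θ₂ = (V₂/V₁)·sin θ₁ = (2.287/4.741)·sin 16.2° = 0.1346.
θ₂ = arcsin 0.1346 = 7.73° from the normal.

7.73°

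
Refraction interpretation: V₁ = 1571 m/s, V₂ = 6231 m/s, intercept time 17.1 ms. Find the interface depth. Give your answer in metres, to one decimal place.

13.9 m

θ_c = arcsin(1571/6231) = 14.60°; cos θ_c = 0.9677.
tᵢ = 2h cos θ_c/V₁ ⇒ h = tᵢ·V₁/(2 cos θ_c) = 0.0171·1571/(2·0.9677) = 13.88 m.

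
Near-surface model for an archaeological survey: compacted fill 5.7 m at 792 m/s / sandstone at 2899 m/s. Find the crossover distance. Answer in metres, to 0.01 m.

15.09 m

θ_c = arcsin(792/2899) = 15.85°, so cos θ_c = 0.9620 and tᵢ = 2h cos θ_c/V₁ = 0.0138 s.
At crossover x/V₁ = x/V₂ + tᵢ ⇒ x = tᵢ/(1/V₁ − 1/V₂) = 0.01385/(1.2626e-03 − 3.4495e-04) = 15.09 m.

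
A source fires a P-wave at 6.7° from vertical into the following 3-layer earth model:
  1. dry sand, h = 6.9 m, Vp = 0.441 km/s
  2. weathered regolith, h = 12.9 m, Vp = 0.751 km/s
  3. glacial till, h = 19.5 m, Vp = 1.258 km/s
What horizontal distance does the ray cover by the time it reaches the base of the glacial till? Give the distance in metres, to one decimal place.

Apply Snell's law at each interface; in layer i the horizontal offset is hᵢ·tan θᵢ.
Layer 1: θ = 6.70°; offset = 6.9·tan 6.70° = 0.811 m.
Layer 2: sin θ = 0.751·sin 6.7°/0.441 = 0.1987, θ = 11.46°; offset = 12.9·tan 11.46° = 2.615 m.
Layer 3: sin θ = 1.258·sin 6.7°/0.441 = 0.3328, θ = 19.44°; offset = 19.5·tan 19.44° = 6.882 m.
Summing the layer offsets gives 10.308 m.

10.3 m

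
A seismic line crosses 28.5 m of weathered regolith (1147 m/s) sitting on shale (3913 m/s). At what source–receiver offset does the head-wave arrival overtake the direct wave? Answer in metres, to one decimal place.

x_cross = 2h·√((V₂+V₁)/(V₂−V₁)).
(V₂+V₁)/(V₂−V₁) = (3913+1147)/(3913−1147) = 1.8294; √ = 1.3525.
x_cross = 2·28.5·1.3525 = 77.09 m.

77.1 m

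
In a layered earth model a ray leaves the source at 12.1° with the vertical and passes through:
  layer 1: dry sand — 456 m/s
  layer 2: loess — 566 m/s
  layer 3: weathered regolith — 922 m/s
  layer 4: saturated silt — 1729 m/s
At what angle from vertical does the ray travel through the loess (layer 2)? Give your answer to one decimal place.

15.1°

Snell's law across each interface conserves sin θ / V, so sin θ_2 = V_2·sin θ₁/V₁.
sin θ_2 = 566 × sin 12.1° / 456 = 0.2602.
θ_2 = 15.08° from the vertical.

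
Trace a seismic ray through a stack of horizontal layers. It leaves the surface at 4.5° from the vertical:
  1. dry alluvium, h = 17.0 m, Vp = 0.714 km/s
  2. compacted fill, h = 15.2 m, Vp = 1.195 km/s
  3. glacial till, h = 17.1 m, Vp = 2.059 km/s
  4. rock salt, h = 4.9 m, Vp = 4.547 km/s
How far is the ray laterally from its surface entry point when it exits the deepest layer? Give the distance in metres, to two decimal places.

Apply Snell's law at each interface; in layer i the horizontal offset is hᵢ·tan θᵢ.
Layer 1: θ = 4.50°; offset = 17.0·tan 4.50° = 1.3379 m.
Layer 2: sin θ = 1.195·sin 4.5°/0.714 = 0.1313, θ = 7.55°; offset = 15.2·tan 7.55° = 2.0134 m.
Layer 3: sin θ = 2.059·sin 4.5°/0.714 = 0.2263, θ = 13.08°; offset = 17.1·tan 13.08° = 3.9720 m.
Layer 4: sin θ = 4.547·sin 4.5°/0.714 = 0.4997, θ = 29.98°; offset = 4.9·tan 29.98° = 2.8264 m.
Total horizontal offset = 10.1498 m.

10.15 m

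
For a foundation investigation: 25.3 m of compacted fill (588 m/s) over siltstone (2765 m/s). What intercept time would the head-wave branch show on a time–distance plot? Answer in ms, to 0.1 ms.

84.1 ms

tᵢ = 2h·√(V₂²−V₁²)/(V₁V₂).
√(V₂²−V₁²) = √(2765²−588²) = 2701.8 m/s.
tᵢ = 2·25.3·2701.8/(588·2765) = 0.08409 s.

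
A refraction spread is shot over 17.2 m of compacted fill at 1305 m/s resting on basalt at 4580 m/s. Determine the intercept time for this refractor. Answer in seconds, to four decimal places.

0.0253 s

tᵢ = 2h·√(V₂²−V₁²)/(V₁V₂).
√(V₂²−V₁²) = √(4580²−1305²) = 4390.1 m/s.
tᵢ = 2·17.2·4390.1/(1305·4580) = 0.02527 s.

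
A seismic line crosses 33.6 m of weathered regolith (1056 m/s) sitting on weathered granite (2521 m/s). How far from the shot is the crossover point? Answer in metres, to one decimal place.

x_cross = 2h·√((V₂+V₁)/(V₂−V₁)).
(V₂+V₁)/(V₂−V₁) = (2521+1056)/(2521−1056) = 2.4416; √ = 1.5626.
x_cross = 2·33.6·1.5626 = 105.00 m.

105.0 m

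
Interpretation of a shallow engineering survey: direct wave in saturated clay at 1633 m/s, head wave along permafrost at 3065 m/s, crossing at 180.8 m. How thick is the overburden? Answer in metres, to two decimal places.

49.91 m

h = (x_cross/2)·√((V₂−V₁)/(V₂+V₁)).
(V₂−V₁)/(V₂+V₁) = (3065−1633)/(3065+1633) = 0.3048; √ = 0.5521.
h = (180.8/2)·0.5521 = 49.91 m.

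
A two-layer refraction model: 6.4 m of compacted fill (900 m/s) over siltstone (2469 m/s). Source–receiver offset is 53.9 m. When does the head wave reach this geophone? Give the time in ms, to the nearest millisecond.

t = x/V₂ + 2h·√(V₂²−V₁²)/(V₁V₂).
√(V₂²−V₁²) = √(2469²−900²) = 2299.1 m/s; delay term = 2·6.4·2299.1/(900·2469) = 0.01324 s.
t = 53.9/2469 + 0.01324 = 0.03507 s.

35 ms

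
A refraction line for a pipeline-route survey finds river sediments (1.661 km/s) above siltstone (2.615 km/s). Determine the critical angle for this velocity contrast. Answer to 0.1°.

Critical incidence: sin θ_c = V₁/V₂ = 1.661/2.615 = 0.6352.
θ_c = arcsin 0.6352 = 39.43°.

39.4°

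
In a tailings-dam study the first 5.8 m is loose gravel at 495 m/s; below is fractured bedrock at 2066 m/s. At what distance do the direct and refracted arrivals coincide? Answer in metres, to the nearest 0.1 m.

θ_c = arcsin(495/2066) = 13.86°, so cos θ_c = 0.9709 and tᵢ = 2h cos θ_c/V₁ = 0.0228 s.
At crossover x/V₁ = x/V₂ + tᵢ ⇒ x = tᵢ/(1/V₁ − 1/V₂) = 0.02275/(2.0202e-03 − 4.8403e-04) = 14.81 m.

14.8 m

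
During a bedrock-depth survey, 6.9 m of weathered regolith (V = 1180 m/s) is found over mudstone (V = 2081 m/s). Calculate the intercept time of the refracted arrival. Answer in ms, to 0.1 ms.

9.6 ms

θ_c = arcsin(V₁/V₂) = arcsin(1180/2081) = 34.54°; cos θ_c = 0.8237.
tᵢ = 2h·cos θ_c / V₁ = 2·6.9·0.8237 / 1180 = 0.00963 s.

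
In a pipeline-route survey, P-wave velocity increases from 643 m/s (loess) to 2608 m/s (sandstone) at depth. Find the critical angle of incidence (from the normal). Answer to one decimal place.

14.3°

Critical incidence: sin θ_c = V₁/V₂ = 643/2608 = 0.2465.
θ_c = arcsin 0.2465 = 14.27°.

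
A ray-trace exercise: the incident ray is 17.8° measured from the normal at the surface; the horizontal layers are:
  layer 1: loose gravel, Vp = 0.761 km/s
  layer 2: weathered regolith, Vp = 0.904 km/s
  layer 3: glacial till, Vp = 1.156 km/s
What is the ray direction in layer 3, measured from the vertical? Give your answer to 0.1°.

27.7°

Ray parameter p = sin 17.8° / 0.761 = 4.0170e-01 s/km.
sin θ_3 = p·V_3 = 4.0170e-01 × 1.156 = 0.4644.
θ_3 = arcsin 0.4644 = 27.67°.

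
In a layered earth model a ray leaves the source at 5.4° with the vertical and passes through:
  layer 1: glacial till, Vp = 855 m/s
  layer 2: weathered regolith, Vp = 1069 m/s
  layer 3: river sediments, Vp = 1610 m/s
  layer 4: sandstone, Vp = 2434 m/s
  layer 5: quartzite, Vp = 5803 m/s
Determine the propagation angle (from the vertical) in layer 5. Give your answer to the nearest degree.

40°

Ray parameter p = sin 5.4° / 855 = 1.1007e-04 s/m.
sin θ_5 = p·V_5 = 1.1007e-04 × 5803 = 0.6387.
θ_5 = arcsin 0.6387 = 39.70°.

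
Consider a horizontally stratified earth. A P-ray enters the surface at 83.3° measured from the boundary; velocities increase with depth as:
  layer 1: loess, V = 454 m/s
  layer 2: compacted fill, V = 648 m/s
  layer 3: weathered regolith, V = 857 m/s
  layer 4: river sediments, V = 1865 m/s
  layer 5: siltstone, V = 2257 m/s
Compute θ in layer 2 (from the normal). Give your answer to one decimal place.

9.6°

From the normal: θ₁ = 90° − 83.3° = 6.7°.
Ray parameter p = sin 6.7° / 454 = 2.5698e-04 s/m.
sin θ_2 = p·V_2 = 2.5698e-04 × 648 = 0.1665.
θ_2 = 9.59° from the vertical.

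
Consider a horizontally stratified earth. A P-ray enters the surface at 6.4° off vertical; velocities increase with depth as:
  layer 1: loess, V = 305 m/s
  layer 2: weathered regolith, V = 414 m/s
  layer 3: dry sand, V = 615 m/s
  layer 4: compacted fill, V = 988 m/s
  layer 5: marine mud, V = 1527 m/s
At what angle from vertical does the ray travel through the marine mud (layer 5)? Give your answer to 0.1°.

Snell's law across each interface conserves sin θ / V, so sin θ_5 = V_5·sin θ₁/V₁.
sin θ_5 = 1527 × sin 6.4° / 305 = 0.5581.
θ_5 = 33.92° from the vertical.

33.9°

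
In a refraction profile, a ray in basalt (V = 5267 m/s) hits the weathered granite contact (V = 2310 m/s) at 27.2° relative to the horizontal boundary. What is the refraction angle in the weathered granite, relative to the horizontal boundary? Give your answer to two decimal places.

67.04°

Angle from the normal: 90° − 27.2° = 62.8°.
Snell's law: sin θ₂ = (V₂/V₁)·sin θ₁ = (2310/5267)·sin 62.8° = 0.3901.
θ₂ = sin⁻¹(0.3901) = 22.96° (from vertical).
From the interface: 90° − 22.96° = 67.04°.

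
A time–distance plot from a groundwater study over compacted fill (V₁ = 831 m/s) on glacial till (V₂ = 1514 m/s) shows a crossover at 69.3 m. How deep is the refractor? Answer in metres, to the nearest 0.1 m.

18.7 m

h = (x_cross/2)·√((V₂−V₁)/(V₂+V₁)).
(V₂−V₁)/(V₂+V₁) = (1514−831)/(1514+831) = 0.2913; √ = 0.5397.
h = (69.3/2)·0.5397 = 18.70 m.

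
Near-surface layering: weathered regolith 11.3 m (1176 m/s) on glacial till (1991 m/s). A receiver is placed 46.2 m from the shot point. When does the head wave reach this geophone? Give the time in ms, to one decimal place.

θ_c = arcsin(V₁/V₂) = arcsin(1176/1991) = 36.20°, cos θ_c = 0.8069.
Intercept time tᵢ = 2h cos θ_c / V₁ = 2·11.3·0.8069/1176 = 0.01551 s.
t = x/V₂ + tᵢ = 46.2/1991 + 0.01551 = 0.03871 s.

38.7 ms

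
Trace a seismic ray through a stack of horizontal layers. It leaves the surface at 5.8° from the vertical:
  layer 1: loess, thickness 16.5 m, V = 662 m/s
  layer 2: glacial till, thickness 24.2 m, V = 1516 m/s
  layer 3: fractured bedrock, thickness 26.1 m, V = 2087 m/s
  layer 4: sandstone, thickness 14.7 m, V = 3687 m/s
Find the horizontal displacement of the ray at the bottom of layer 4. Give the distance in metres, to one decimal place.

26.2 m

Ray parameter p = sin 5.8° / 662 m/s = 1.5265e-04 s/m.
Layer 1: θ = 5.80°; offset = 16.5·tan 5.80° = 1.676 m.
Layer 2: sin θ = p·1516 = 0.2314 → θ = 13.38°; offset = 24.2·tan 13.38° = 5.757 m.
Layer 3: sin θ = p·2087 = 0.3186 → θ = 18.58°; offset = 26.1·tan 18.58° = 8.772 m.
Layer 4: sin θ = p·3687 = 0.5628 → θ = 34.25°; offset = 14.7·tan 34.25° = 10.010 m.
Total horizontal offset = 26.214 m.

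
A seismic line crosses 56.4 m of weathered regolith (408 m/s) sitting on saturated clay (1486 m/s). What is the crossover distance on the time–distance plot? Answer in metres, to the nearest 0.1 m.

149.5 m

x_cross = 2h·√((V₂+V₁)/(V₂−V₁)).
(V₂+V₁)/(V₂−V₁) = (1486+408)/(1486−408) = 1.7570; √ = 1.3255.
x_cross = 2·56.4·1.3255 = 149.52 m.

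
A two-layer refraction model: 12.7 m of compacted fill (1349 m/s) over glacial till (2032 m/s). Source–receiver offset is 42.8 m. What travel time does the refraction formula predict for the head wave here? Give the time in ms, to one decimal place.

35.1 ms

t = x/V₂ + 2h·√(V₂²−V₁²)/(V₁V₂).
√(V₂²−V₁²) = √(2032²−1349²) = 1519.6 m/s; delay term = 2·12.7·1519.6/(1349·2032) = 0.01408 s.
t = 42.8/2032 + 0.01408 = 0.03514 s.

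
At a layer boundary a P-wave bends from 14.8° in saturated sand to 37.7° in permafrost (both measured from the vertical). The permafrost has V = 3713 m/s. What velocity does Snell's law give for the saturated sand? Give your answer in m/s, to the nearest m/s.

1551 m/s

sin 14.8° = 0.2554; sin 37.7° = 0.6115.
V₁ = V₂·(sin θ₁/sin θ₂) = 3713·(0.2554/0.6115) = 1550.99 m/s.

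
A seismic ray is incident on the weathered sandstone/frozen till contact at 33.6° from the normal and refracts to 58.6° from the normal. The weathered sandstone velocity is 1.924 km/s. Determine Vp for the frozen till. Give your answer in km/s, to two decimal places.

2.97 km/s

Snell's law: sin 33.6°/V₁ = sin 58.6°/V₂.
V₂ = V₁·sin 58.6°/sin 33.6° = 1.924 × 1.5424 = 2.97 km/s.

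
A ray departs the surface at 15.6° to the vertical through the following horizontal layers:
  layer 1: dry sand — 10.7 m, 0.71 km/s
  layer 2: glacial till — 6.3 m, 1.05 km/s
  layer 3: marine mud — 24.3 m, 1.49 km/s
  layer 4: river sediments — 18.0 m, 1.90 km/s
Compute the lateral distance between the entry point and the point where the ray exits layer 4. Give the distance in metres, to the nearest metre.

41 m

p = sin θ₁/V₁ = sin 15.6°/0.71 = 3.7876e-01 s/km is conserved through the stack.
Layer 1: θ = 15.60°; offset = 10.7·tan 15.60° = 2.987 m.
Layer 2: sin θ = p·1.05 = 0.3977 → θ = 23.43°; offset = 6.3·tan 23.43° = 2.731 m.
Layer 3: sin θ = p·1.49 = 0.5644 → θ = 34.36°; offset = 24.3·tan 34.36° = 16.612 m.
Layer 4: sin θ = p·1.90 = 0.7196 → θ = 46.03°; offset = 18.0·tan 46.03° = 18.656 m.
Summing the layer offsets gives 40.986 m.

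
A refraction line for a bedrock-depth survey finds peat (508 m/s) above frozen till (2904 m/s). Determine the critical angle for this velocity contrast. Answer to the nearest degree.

At critical incidence the refracted ray runs along the interface (θ₂ = 90°), so sin θ_c = V₁/V₂.
θ_c = arcsin(508/2904) = arcsin 0.1749 = 10.07°.

10°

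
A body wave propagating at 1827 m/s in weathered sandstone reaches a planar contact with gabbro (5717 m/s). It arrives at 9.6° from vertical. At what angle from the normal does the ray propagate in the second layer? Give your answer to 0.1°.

Snell's law: sin θ₂ = (V₂/V₁)·sin θ₁ = (5717/1827)·sin 9.6° = 0.5218.
θ₂ = arcsin 0.5218 = 31.46° from the normal.

31.5°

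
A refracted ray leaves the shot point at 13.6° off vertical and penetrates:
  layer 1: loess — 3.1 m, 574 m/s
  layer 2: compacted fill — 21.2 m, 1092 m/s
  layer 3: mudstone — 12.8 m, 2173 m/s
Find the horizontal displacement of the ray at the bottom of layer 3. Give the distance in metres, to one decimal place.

Ray parameter p = sin 13.6° / 574 m/s = 4.0966e-04 s/m.
Layer 1: θ = 13.60°; offset = 3.1·tan 13.60° = 0.750 m.
Layer 2: sin θ = p·1092 = 0.4473 → θ = 26.57°; offset = 21.2·tan 26.57° = 10.604 m.
Layer 3: sin θ = p·2173 = 0.8902 → θ = 62.90°; offset = 12.8·tan 62.90° = 25.009 m.
Summing the layer offsets gives 36.363 m.

36.4 m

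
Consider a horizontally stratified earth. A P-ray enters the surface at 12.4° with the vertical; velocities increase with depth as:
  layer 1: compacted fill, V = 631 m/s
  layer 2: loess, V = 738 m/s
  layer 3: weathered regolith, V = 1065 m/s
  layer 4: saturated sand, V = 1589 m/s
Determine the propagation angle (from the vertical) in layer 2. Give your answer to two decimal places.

14.55°

Ray parameter p = sin 12.4° / 631 = 3.4031e-04 s/m.
sin θ_2 = p·V_2 = 3.4031e-04 × 738 = 0.2511.
θ_2 = arcsin 0.2511 = 14.55°.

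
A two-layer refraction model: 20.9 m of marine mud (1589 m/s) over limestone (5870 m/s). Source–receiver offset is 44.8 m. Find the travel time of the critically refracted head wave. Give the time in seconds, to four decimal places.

0.0330 s

t = x/V₂ + 2h·√(V₂²−V₁²)/(V₁V₂).
√(V₂²−V₁²) = √(5870²−1589²) = 5650.8 m/s; delay term = 2·20.9·5650.8/(1589·5870) = 0.02532 s.
t = 44.8/5870 + 0.02532 = 0.03296 s.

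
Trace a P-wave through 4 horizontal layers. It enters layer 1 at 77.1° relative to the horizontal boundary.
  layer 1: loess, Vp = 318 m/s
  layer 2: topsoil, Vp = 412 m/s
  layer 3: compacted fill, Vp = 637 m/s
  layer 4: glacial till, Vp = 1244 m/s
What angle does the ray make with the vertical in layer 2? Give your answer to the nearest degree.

17°

From the normal: θ₁ = 90° − 77.1° = 12.9°.
Ray parameter p = sin 12.9° / 318 = 7.0204e-04 s/m.
sin θ_2 = p·V_2 = 7.0204e-04 × 412 = 0.2892.
θ_2 = arcsin 0.2892 = 16.81°.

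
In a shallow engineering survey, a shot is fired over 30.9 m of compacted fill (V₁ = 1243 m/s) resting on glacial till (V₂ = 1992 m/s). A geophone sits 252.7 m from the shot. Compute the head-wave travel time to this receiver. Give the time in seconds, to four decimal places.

0.1657 s

θ_c = arcsin(V₁/V₂) = arcsin(1243/1992) = 38.61°, cos θ_c = 0.7814.
Intercept time tᵢ = 2h cos θ_c / V₁ = 2·30.9·0.7814/1243 = 0.03885 s.
t = x/V₂ + tᵢ = 252.7/1992 + 0.03885 = 0.16571 s.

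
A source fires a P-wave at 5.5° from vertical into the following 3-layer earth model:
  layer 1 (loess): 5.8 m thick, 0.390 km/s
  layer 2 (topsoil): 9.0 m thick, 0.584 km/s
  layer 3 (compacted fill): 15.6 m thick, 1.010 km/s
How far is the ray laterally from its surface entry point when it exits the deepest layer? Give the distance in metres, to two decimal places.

Ray parameter p = sin 5.5° / 0.390 km/s = 2.4576e-01 s/km.
Layer 1: θ = 5.50°; offset = 5.8·tan 5.50° = 0.5585 m.
Layer 2: sin θ = p·0.584 = 0.1435 → θ = 8.25°; offset = 9.0·tan 8.25° = 1.3052 m.
Layer 3: sin θ = p·1.010 = 0.2482 → θ = 14.37°; offset = 15.6·tan 14.37° = 3.9973 m.
Σ offsets = 5.8610 m.

5.86 m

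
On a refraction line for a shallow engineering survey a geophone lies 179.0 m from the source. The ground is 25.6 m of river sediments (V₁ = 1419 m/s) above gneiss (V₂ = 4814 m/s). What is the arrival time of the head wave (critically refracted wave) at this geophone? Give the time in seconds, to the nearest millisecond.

0.072 s

θ_c = arcsin(V₁/V₂) = arcsin(1419/4814) = 17.14°, cos θ_c = 0.9556.
Intercept time tᵢ = 2h cos θ_c / V₁ = 2·25.6·0.9556/1419 = 0.03448 s.
t = x/V₂ + tᵢ = 179.0/4814 + 0.03448 = 0.07166 s.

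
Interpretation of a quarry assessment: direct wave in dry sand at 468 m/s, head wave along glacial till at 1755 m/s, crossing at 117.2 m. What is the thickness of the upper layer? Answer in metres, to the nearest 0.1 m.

x_cross = 2h·√((V₂+V₁)/(V₂−V₁)) → h = x_cross / (2·√((V₂+V₁)/(V₂−V₁))).
√((V₂+V₁)/(V₂−V₁)) = √((1755+468)/(1755−468)) = 1.3143.
h = 117.2 / (2·1.3143) = 44.59 m.

44.6 m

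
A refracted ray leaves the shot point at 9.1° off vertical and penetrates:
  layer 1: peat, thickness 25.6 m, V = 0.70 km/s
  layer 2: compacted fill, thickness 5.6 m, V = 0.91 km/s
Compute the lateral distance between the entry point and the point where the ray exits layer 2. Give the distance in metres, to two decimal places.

5.28 m

Apply Snell's law at each interface; in layer i the horizontal offset is hᵢ·tan θᵢ.
Layer 1: θ = 9.10°; offset = 25.6·tan 9.10° = 4.1005 m.
Layer 2: sin θ = 0.91·sin 9.1°/0.70 = 0.2056, θ = 11.86°; offset = 5.6·tan 11.86° = 1.1765 m.
Total horizontal offset = 5.2770 m.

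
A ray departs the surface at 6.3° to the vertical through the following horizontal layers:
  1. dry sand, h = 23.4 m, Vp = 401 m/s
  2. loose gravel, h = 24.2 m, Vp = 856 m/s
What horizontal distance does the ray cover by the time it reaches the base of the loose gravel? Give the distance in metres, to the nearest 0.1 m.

Ray parameter p = sin 6.3° / 401 m/s = 2.7365e-04 s/m.
Layer 1: θ = 6.30°; offset = 23.4·tan 6.30° = 2.583 m.
Layer 2: sin θ = p·856 = 0.2342 → θ = 13.55°; offset = 24.2·tan 13.55° = 5.831 m.
Total horizontal offset = 8.414 m.

8.4 m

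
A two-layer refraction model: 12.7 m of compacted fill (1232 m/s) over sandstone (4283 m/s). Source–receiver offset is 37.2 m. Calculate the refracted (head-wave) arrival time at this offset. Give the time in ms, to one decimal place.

t = x/V₂ + 2h·√(V₂²−V₁²)/(V₁V₂).
√(V₂²−V₁²) = √(4283²−1232²) = 4102.0 m/s; delay term = 2·12.7·4102.0/(1232·4283) = 0.01975 s.
t = 37.2/4283 + 0.01975 = 0.02843 s.

28.4 ms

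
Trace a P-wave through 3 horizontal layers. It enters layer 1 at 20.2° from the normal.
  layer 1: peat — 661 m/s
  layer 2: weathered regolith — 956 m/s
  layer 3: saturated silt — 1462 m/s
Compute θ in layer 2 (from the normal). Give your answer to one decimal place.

30.0°

Ray parameter p = sin 20.2° / 661 = 5.2239e-04 s/m.
sin θ_2 = p·V_2 = 5.2239e-04 × 956 = 0.4994.
θ_2 = 29.96° from the vertical.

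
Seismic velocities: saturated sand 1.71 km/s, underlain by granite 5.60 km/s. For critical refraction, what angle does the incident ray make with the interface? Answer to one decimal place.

72.2°

Critical incidence: sin θ_c = V₁/V₂ = 1.71/5.60 = 0.3054.
θ_c = arcsin 0.3054 = 17.78°.
Measured from the interface: 90° − 17.78° = 72.22°.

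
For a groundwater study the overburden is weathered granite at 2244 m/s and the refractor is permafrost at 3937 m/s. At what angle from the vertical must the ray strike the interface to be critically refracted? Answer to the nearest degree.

At critical incidence the refracted ray runs along the interface (θ₂ = 90°), so sin θ_c = V₁/V₂.
θ_c = arcsin(2244/3937) = arcsin 0.5700 = 34.75°.

35°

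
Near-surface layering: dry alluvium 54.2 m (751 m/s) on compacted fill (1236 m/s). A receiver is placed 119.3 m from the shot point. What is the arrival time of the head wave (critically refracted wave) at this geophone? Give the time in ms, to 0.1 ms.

211.2 ms

t = x/V₂ + 2h·√(V₂²−V₁²)/(V₁V₂).
√(V₂²−V₁²) = √(1236²−751²) = 981.7 m/s; delay term = 2·54.2·981.7/(751·1236) = 0.11464 s.
t = 119.3/1236 + 0.11464 = 0.21116 s.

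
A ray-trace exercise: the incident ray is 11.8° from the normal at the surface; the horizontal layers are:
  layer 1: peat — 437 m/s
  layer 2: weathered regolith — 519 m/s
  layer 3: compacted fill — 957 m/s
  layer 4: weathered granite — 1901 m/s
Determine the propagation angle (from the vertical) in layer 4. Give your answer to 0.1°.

Ray parameter p = sin 11.8° / 437 = 4.6795e-04 s/m.
sin θ_4 = p·V_4 = 4.6795e-04 × 1901 = 0.8896.
θ_4 = arcsin 0.8896 = 62.82°.

62.8°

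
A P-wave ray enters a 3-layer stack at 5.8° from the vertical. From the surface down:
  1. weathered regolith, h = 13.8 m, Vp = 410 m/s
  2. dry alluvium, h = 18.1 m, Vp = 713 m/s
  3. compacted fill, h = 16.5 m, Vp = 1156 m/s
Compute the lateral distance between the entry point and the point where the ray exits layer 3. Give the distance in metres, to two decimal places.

9.54 m

Ray parameter p = sin 5.8° / 410 m/s = 2.4648e-04 s/m.
Layer 1: θ = 5.80°; offset = 13.8·tan 5.80° = 1.4018 m.
Layer 2: sin θ = p·713 = 0.1757 → θ = 10.12°; offset = 18.1·tan 10.12° = 3.2312 m.
Layer 3: sin θ = p·1156 = 0.2849 → θ = 16.55°; offset = 16.5·tan 16.55° = 4.9046 m.
Summing the layer offsets gives 9.5376 m.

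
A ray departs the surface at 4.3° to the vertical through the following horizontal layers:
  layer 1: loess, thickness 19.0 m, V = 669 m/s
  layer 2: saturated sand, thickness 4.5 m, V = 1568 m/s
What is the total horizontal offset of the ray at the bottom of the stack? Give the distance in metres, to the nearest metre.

Apply Snell's law at each interface; in layer i the horizontal offset is hᵢ·tan θᵢ.
Layer 1: θ = 4.30°; offset = 19.0·tan 4.30° = 1.429 m.
Layer 2: sin θ = 1568·sin 4.3°/669 = 0.1757, θ = 10.12°; offset = 4.5·tan 10.12° = 0.803 m.
Total horizontal offset = 2.232 m.

2 m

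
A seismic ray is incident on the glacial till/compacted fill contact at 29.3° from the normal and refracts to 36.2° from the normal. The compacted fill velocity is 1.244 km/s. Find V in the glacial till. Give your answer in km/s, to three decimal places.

1.031 km/s

sin 29.3° = 0.4894; sin 36.2° = 0.5906.
V₁ = V₂·(sin θ₁/sin θ₂) = 1.244·(0.4894/0.5906) = 1.031 km/s.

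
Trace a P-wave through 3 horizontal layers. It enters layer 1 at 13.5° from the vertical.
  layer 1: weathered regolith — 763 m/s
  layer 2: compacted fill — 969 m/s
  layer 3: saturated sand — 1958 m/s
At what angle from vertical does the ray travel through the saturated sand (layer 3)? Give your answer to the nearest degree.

37°

Ray parameter p = sin 13.5° / 763 = 3.0596e-04 s/m.
sin θ_3 = p·V_3 = 3.0596e-04 × 1958 = 0.5991.
θ_3 = 36.80° from the vertical.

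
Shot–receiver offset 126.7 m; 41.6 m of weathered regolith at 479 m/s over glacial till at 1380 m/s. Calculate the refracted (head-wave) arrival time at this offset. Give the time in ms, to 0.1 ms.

t = x/V₂ + 2h·√(V₂²−V₁²)/(V₁V₂).
√(V₂²−V₁²) = √(1380²−479²) = 1294.2 m/s; delay term = 2·41.6·1294.2/(479·1380) = 0.16290 s.
t = 126.7/1380 + 0.16290 = 0.25471 s.

254.7 ms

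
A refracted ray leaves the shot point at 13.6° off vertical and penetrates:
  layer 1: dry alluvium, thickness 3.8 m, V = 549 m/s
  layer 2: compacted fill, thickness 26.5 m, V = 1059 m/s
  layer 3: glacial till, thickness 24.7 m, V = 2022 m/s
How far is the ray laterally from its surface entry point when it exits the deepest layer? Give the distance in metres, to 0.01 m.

Ray parameter p = sin 13.6° / 549 m/s = 4.2831e-04 s/m.
Layer 1: θ = 13.60°; offset = 3.8·tan 13.60° = 0.9193 m.
Layer 2: sin θ = p·1059 = 0.4536 → θ = 26.97°; offset = 26.5·tan 26.97° = 13.4871 m.
Layer 3: sin θ = p·2022 = 0.8660 → θ = 60.00°; offset = 24.7·tan 60.00° = 42.7850 m.
Total horizontal offset = 57.1914 m.

57.19 m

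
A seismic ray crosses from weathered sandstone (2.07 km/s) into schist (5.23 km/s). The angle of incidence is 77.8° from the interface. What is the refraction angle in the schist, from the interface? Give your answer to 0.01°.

57.73°

Convert to the normal: θ₁ = 90° − 77.8° = 12.2°.
Snell's law: sin θ₂ = (V₂/V₁)·sin θ₁ = (5.23/2.07)·sin 12.2° = 0.5339.
θ₂ = arcsin 0.5339 = 32.27° from the normal.
From the interface: 90° − 32.27° = 57.73°.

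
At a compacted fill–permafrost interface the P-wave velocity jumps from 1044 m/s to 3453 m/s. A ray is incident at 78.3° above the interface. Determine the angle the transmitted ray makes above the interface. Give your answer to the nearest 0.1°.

Angle from the normal: 90° − 78.3° = 11.7°.
sin θ₁/V₁ = sin θ₂/V₂ ⇒ sin θ₂ = 3453·sin 11.7°/1044 = 3453·0.2028/1044 = 0.6707.
θ₂ = arcsin 0.6707 = 42.12° from the normal.
From the interface: 90° − 42.12° = 47.88°.

47.9°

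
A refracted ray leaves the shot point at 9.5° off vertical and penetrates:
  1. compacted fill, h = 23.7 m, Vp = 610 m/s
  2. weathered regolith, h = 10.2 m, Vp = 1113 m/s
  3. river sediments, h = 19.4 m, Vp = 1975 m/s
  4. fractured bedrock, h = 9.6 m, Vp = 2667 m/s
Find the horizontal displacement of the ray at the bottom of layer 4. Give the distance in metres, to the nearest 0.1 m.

p = sin θ₁/V₁ = sin 9.5°/610 = 2.7057e-04 s/m is conserved through the stack.
Layer 1: θ = 9.50°; offset = 23.7·tan 9.50° = 3.966 m.
Layer 2: sin θ = p·1113 = 0.3011 → θ = 17.53°; offset = 10.2·tan 17.53° = 3.221 m.
Layer 3: sin θ = p·1975 = 0.5344 → θ = 32.30°; offset = 19.4·tan 32.30° = 12.265 m.
Layer 4: sin θ = p·2667 = 0.7216 → θ = 46.19°; offset = 9.6·tan 46.19° = 10.006 m.
Total horizontal offset = 29.459 m.

29.5 m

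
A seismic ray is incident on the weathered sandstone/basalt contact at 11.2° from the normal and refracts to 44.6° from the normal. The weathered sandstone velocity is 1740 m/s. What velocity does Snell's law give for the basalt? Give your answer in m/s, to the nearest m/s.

sin 11.2° = 0.1942; sin 44.6° = 0.7022.
V₂ = V₁·(sin θ₂/sin θ₁) = 1740·(0.7022/0.1942) = 6290.06 m/s.

6290 m/s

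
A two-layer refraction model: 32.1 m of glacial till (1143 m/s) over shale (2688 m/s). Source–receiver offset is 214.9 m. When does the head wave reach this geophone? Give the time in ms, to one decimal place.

130.8 ms

θ_c = arcsin(V₁/V₂) = arcsin(1143/2688) = 25.16°, cos θ_c = 0.9051.
Intercept time tᵢ = 2h cos θ_c / V₁ = 2·32.1·0.9051/1143 = 0.05084 s.
t = x/V₂ + tᵢ = 214.9/2688 + 0.05084 = 0.13078 s.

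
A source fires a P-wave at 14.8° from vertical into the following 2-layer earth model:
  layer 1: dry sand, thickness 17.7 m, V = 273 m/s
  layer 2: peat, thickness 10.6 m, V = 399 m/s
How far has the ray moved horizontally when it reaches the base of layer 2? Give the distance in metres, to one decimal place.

Apply Snell's law at each interface; in layer i the horizontal offset is hᵢ·tan θᵢ.
Layer 1: θ = 14.80°; offset = 17.7·tan 14.80° = 4.677 m.
Layer 2: sin θ = 399·sin 14.8°/273 = 0.3733, θ = 21.92°; offset = 10.6·tan 21.92° = 4.266 m.
Summing the layer offsets gives 8.942 m.

8.9 m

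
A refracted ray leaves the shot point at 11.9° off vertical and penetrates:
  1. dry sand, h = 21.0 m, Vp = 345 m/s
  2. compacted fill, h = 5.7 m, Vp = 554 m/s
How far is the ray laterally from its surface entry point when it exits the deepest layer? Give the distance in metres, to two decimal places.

Apply Snell's law at each interface; in layer i the horizontal offset is hᵢ·tan θᵢ.
Layer 1: θ = 11.90°; offset = 21.0·tan 11.90° = 4.4254 m.
Layer 2: sin θ = 554·sin 11.9°/345 = 0.3311, θ = 19.34°; offset = 5.7·tan 19.34° = 2.0002 m.
Total horizontal offset = 6.4256 m.

6.43 m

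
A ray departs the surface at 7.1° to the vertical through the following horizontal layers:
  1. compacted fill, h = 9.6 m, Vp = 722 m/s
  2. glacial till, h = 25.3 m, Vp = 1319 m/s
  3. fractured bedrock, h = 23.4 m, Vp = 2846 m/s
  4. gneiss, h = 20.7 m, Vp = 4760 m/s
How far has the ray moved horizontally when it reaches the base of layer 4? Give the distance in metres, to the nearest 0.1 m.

Apply Snell's law at each interface; in layer i the horizontal offset is hᵢ·tan θᵢ.
Layer 1: θ = 7.10°; offset = 9.6·tan 7.10° = 1.196 m.
Layer 2: sin θ = 1319·sin 7.1°/722 = 0.2258, θ = 13.05°; offset = 25.3·tan 13.05° = 5.864 m.
Layer 3: sin θ = 2846·sin 7.1°/722 = 0.4872, θ = 29.16°; offset = 23.4·tan 29.16° = 13.055 m.
Layer 4: sin θ = 4760·sin 7.1°/722 = 0.8149, θ = 54.58°; offset = 20.7·tan 54.58° = 29.101 m.
Σ offsets = 49.217 m.

49.2 m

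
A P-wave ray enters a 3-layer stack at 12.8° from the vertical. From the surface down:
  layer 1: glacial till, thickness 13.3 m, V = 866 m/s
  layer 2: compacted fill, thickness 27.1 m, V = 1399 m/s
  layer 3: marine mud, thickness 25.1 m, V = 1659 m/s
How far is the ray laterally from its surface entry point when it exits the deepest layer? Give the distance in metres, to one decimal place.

p = sin θ₁/V₁ = sin 12.8°/866 = 2.5583e-04 s/m is conserved through the stack.
Layer 1: θ = 12.80°; offset = 13.3·tan 12.80° = 3.022 m.
Layer 2: sin θ = p·1399 = 0.3579 → θ = 20.97°; offset = 27.1·tan 20.97° = 10.387 m.
Layer 3: sin θ = p·1659 = 0.4244 → θ = 25.11°; offset = 25.1·tan 25.11° = 11.765 m.
Total horizontal offset = 25.174 m.

25.2 m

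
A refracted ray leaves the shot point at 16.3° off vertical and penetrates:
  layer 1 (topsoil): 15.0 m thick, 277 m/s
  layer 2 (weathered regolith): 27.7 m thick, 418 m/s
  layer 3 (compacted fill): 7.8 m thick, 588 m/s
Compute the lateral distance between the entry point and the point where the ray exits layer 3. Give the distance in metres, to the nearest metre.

Apply Snell's law at each interface; in layer i the horizontal offset is hᵢ·tan θᵢ.
Layer 1: θ = 16.30°; offset = 15.0·tan 16.30° = 4.386 m.
Layer 2: sin θ = 418·sin 16.3°/277 = 0.4235, θ = 25.06°; offset = 27.7·tan 25.06° = 12.951 m.
Layer 3: sin θ = 588·sin 16.3°/277 = 0.5958, θ = 36.57°; offset = 7.8·tan 36.57° = 5.786 m.
Summing the layer offsets gives 23.123 m.

23 m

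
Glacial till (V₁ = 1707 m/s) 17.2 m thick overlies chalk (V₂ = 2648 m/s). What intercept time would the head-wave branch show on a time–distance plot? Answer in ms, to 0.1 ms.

15.4 ms

tᵢ = 2h·√(V₂²−V₁²)/(V₁V₂).
√(V₂²−V₁²) = √(2648²−1707²) = 2024.4 m/s.
tᵢ = 2·17.2·2024.4/(1707·2648) = 0.01541 s.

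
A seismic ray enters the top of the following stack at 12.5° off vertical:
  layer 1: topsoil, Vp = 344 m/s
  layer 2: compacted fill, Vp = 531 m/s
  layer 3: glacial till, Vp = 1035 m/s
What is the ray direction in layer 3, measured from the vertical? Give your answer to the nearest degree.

41°

Snell's law across each interface conserves sin θ / V, so sin θ_3 = V_3·sin θ₁/V₁.
sin θ_3 = 1035 × sin 12.5° / 344 = 0.6512.
θ_3 = 40.63° from the vertical.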